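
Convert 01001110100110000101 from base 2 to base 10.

Sum of powers of 2 for each 1-bit:
2^0 + 2^2 + 2^7 + 2^8 + 2^11 + 2^13 + 2^14 + 2^15 + 2^18
= 1 + 4 + 128 + 256 + 2048 + 8192 + 16384 + 32768 + 262144
= 321925



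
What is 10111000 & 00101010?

AND: 1 only when both bits are 1
  10111000
& 00101010
----------
  00101000
Decimal: 184 & 42 = 40



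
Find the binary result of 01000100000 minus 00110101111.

Method 1 - Direct subtraction (column by column from the right: bit − bit − borrow-in; if negative, add 2 and borrow 1 from the next column):
borrow: 01111111110
        01000100000
-       00110101111
-------------------
        00001110001

Method 2 - Add two's complement:
Two's complement of 00110101111: invert → 11001010000, add 1 → 11001010001
  01000100000
+ 11001010001
-------------
 100001110001  (end carry out of the top bit = 1)
Discarding the end carry: 00001110001
Decimal check:
  01000100000 = 512 + 32 = 544
  00110101111 = 256 + 128 + 32 + 8 + 4 + 2 + 1 = 431
  544 - 431 = 113, and 00001110001 = 64 + 32 + 16 + 1 = 113 ✓



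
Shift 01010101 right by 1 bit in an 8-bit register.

Original: 01010101 (decimal 85)
Shift right by 1 position
Drop the 1 low bit; fill with zero on the left
Result: 00101010 (decimal 42)
Equivalent: 85 >> 1 = 85 ÷ 2^1 = 42



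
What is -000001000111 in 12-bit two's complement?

Original: 000001000111
Step 1 - Invert all bits: 111110111000
Step 2 - Add 1: 111110111001
Verification: 000001000111 + 111110111001 = 1000000000000; discarding the end carry (carry out of the top bit) leaves the 12-bit value 000000000000, as required for x + (-x)



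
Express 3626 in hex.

Using repeated division by 16 (digits 10–15 are A–F):
3626 ÷ 16 = 226 remainder 10 (A)
226 ÷ 16 = 14 remainder 2
14 ÷ 16 = 0 remainder 14 (E)
Reading remainders bottom to top: E2A



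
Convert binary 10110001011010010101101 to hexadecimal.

Group into 4-bit nibbles from right:
  0101 = 5
  1000 = 8
  1011 = B
  0100 = 4
  1010 = A
  1101 = D
Result: 58B4AD



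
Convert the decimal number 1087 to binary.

Using repeated division by 2:
1087 ÷ 2 = 543 remainder 1
543 ÷ 2 = 271 remainder 1
271 ÷ 2 = 135 remainder 1
135 ÷ 2 = 67 remainder 1
67 ÷ 2 = 33 remainder 1
33 ÷ 2 = 16 remainder 1
16 ÷ 2 = 8 remainder 0
8 ÷ 2 = 4 remainder 0
4 ÷ 2 = 2 remainder 0
2 ÷ 2 = 1 remainder 0
1 ÷ 2 = 0 remainder 1
Reading remainders bottom to top: 10000111111



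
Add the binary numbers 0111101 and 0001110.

Add column by column from the right: bit + bit + carry-in; write the sum mod 2, carry 1 when the sum is 2 or 3.
carry:  1111000
        0111101
+       0001110
---------------
       01001011
(the carry out of the leftmost column, 0, becomes the leading bit)
Decimal check:
  0111101 = 32 + 16 + 8 + 4 + 1 = 61
  0001110 = 8 + 4 + 2 = 14
  61 + 14 = 75, and 01001011 = 64 + 8 + 2 + 1 = 75 ✓



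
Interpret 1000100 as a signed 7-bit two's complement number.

Binary: 1000100
Sign bit: 1 (negative)
Invert: 0111011
Add 1:  0111100
Magnitude: 0111100 = 32 + 16 + 8 + 4 = 60
Value: -60



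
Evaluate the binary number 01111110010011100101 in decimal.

Sum of powers of 2 for each 1-bit:
2^0 + 2^2 + 2^5 + 2^6 + 2^7 + 2^10 + 2^13 + 2^14 + 2^15 + 2^16 + 2^17 + 2^18
= 1 + 4 + 32 + 64 + 128 + 1024 + 8192 + 16384 + 32768 + 65536 + 131072 + 262144
= 517349



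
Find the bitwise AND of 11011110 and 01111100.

AND: 1 only when both bits are 1
  11011110
& 01111100
----------
  01011100
Decimal: 222 & 124 = 92



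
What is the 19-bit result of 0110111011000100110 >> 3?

Original: 0110111011000100110 (decimal 226854)
Shift right by 3 positions
Drop the 3 low bits; fill with zeros on the left
Result: 0000110111011000100 (decimal 28356)
Equivalent: 226854 >> 3 = 226854 ÷ 2^3 = 28356



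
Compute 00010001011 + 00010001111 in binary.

Add column by column from the right: bit + bit + carry-in; write the sum mod 2, carry 1 when the sum is 2 or 3.
carry:  00100011110
        00010001011
+       00010001111
-------------------
       000100011010
(the carry out of the leftmost column, 0, becomes the leading bit)
Decimal check:
  00010001011 = 128 + 8 + 2 + 1 = 139
  00010001111 = 128 + 8 + 4 + 2 + 1 = 143
  139 + 143 = 282, and 000100011010 = 256 + 16 + 8 + 2 = 282 ✓



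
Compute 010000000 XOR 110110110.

XOR: 1 when bits differ
  010000000
^ 110110110
-----------
  100110110
Decimal: 128 ^ 438 = 310



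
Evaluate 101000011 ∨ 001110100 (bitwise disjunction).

OR: 1 when either bit is 1
  101000011
| 001110100
-----------
  101110111
Decimal: 323 | 116 = 375



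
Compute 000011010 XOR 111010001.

XOR: 1 when bits differ
  000011010
^ 111010001
-----------
  111001011
Decimal: 26 ^ 465 = 459



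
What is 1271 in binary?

Using repeated division by 2:
1271 ÷ 2 = 635 remainder 1
635 ÷ 2 = 317 remainder 1
317 ÷ 2 = 158 remainder 1
158 ÷ 2 = 79 remainder 0
79 ÷ 2 = 39 remainder 1
39 ÷ 2 = 19 remainder 1
19 ÷ 2 = 9 remainder 1
9 ÷ 2 = 4 remainder 1
4 ÷ 2 = 2 remainder 0
2 ÷ 2 = 1 remainder 0
1 ÷ 2 = 0 remainder 1
Reading remainders bottom to top: 10011110111



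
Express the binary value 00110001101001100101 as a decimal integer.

Sum of powers of 2 for each 1-bit:
2^0 + 2^2 + 2^5 + 2^6 + 2^9 + 2^11 + 2^12 + 2^16 + 2^17
= 1 + 4 + 32 + 64 + 512 + 2048 + 4096 + 65536 + 131072
= 203365



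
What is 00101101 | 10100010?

OR: 1 when either bit is 1
  00101101
| 10100010
----------
  10101111
Decimal: 45 | 162 = 175



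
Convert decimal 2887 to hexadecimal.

Using repeated division by 16 (digits 10–15 are A–F):
2887 ÷ 16 = 180 remainder 7
180 ÷ 16 = 11 remainder 4
11 ÷ 16 = 0 remainder 11 (B)
Reading remainders bottom to top: B47



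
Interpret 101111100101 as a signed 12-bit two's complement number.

Binary: 101111100101
Sign bit: 1 (negative)
Invert: 010000011010
Add 1:  010000011011
Magnitude: 010000011011 = 1024 + 16 + 8 + 2 + 1 = 1051
Value: -1051



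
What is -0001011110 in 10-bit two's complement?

Original: 0001011110
Step 1 - Invert all bits: 1110100001
Step 2 - Add 1: 1110100010
Verification: 0001011110 + 1110100010 = 10000000000; discarding the end carry (carry out of the top bit) leaves the 10-bit value 0000000000, as required for x + (-x)



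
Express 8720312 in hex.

Using repeated division by 16 (digits 10–15 are A–F):
8720312 ÷ 16 = 545019 remainder 8
545019 ÷ 16 = 34063 remainder 11 (B)
34063 ÷ 16 = 2128 remainder 15 (F)
2128 ÷ 16 = 133 remainder 0
133 ÷ 16 = 8 remainder 5
8 ÷ 16 = 0 remainder 8
Reading remainders bottom to top: 850FB8



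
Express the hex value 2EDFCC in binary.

Convert each hex digit to 4 bits:
  2 = 0010
  E = 1110
  D = 1101
  F = 1111
  C = 1100
  C = 1100
Concatenate: 001011101101111111001100



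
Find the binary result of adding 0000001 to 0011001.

Add column by column from the right: bit + bit + carry-in; write the sum mod 2, carry 1 when the sum is 2 or 3.
carry:  0000010
        0000001
+       0011001
---------------
       00011010
(the carry out of the leftmost column, 0, becomes the leading bit)
Decimal check:
  0000001 = 1
  0011001 = 16 + 8 + 1 = 25
  1 + 25 = 26, and 00011010 = 16 + 8 + 2 = 26 ✓



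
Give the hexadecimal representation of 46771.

Using repeated division by 16 (digits 10–15 are A–F):
46771 ÷ 16 = 2923 remainder 3
2923 ÷ 16 = 182 remainder 11 (B)
182 ÷ 16 = 11 remainder 6
11 ÷ 16 = 0 remainder 11 (B)
Reading remainders bottom to top: B6B3



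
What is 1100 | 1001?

OR: 1 when either bit is 1
  1100
| 1001
------
  1101
Decimal: 12 | 9 = 13



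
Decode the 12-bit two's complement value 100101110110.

Binary: 100101110110
Sign bit: 1 (negative)
Invert: 011010001001
Add 1:  011010001010
Magnitude: 011010001010 = 1024 + 512 + 128 + 8 + 2 = 1674
Value: -1674



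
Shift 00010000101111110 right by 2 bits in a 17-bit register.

Original: 00010000101111110 (decimal 8574)
Shift right by 2 positions
Drop the 2 low bits; fill with zeros on the left
Result: 00000100001011111 (decimal 2143)
Equivalent: 8574 >> 2 = 8574 ÷ 2^2 = 2143



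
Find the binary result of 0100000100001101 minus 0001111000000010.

Method 1 - Direct subtraction (column by column from the right: bit − bit − borrow-in; if negative, add 2 and borrow 1 from the next column):
borrow: 0111110000000100
        0100000100001101
-       0001111000000010
------------------------
        0010001100001011

Method 2 - Add two's complement:
Two's complement of 0001111000000010: invert → 1110000111111101, add 1 → 1110000111111110
  0100000100001101
+ 1110000111111110
------------------
 10010001100001011  (end carry out of the top bit = 1)
Discarding the end carry: 0010001100001011
Decimal check:
  0100000100001101 = 16384 + 256 + 8 + 4 + 1 = 16653
  0001111000000010 = 4096 + 2048 + 1024 + 512 + 2 = 7682
  16653 - 7682 = 8971, and 0010001100001011 = 8192 + 512 + 256 + 8 + 2 + 1 = 8971 ✓



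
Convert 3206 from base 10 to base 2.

Using repeated division by 2:
3206 ÷ 2 = 1603 remainder 0
1603 ÷ 2 = 801 remainder 1
801 ÷ 2 = 400 remainder 1
400 ÷ 2 = 200 remainder 0
200 ÷ 2 = 100 remainder 0
100 ÷ 2 = 50 remainder 0
50 ÷ 2 = 25 remainder 0
25 ÷ 2 = 12 remainder 1
12 ÷ 2 = 6 remainder 0
6 ÷ 2 = 3 remainder 0
3 ÷ 2 = 1 remainder 1
1 ÷ 2 = 0 remainder 1
Reading remainders bottom to top: 110010000110



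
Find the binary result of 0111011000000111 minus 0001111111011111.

Method 1 - Direct subtraction (column by column from the right: bit − bit − borrow-in; if negative, add 2 and borrow 1 from the next column):
borrow: 0011111111110000
        0111011000000111
-       0001111111011111
------------------------
        0101011000101000

Method 2 - Add two's complement:
Two's complement of 0001111111011111: invert → 1110000000100000, add 1 → 1110000000100001
  0111011000000111
+ 1110000000100001
------------------
 10101011000101000  (end carry out of the top bit = 1)
Discarding the end carry: 0101011000101000
Decimal check:
  0111011000000111 = 16384 + 8192 + 4096 + 1024 + 512 + 4 + 2 + 1 = 30215
  0001111111011111 = 4096 + 2048 + 1024 + 512 + 256 + 128 + 64 + 16 + 8 + 4 + 2 + 1 = 8159
  30215 - 8159 = 22056, and 0101011000101000 = 16384 + 4096 + 1024 + 512 + 32 + 8 = 22056 ✓



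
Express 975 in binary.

Using repeated division by 2:
975 ÷ 2 = 487 remainder 1
487 ÷ 2 = 243 remainder 1
243 ÷ 2 = 121 remainder 1
121 ÷ 2 = 60 remainder 1
60 ÷ 2 = 30 remainder 0
30 ÷ 2 = 15 remainder 0
15 ÷ 2 = 7 remainder 1
7 ÷ 2 = 3 remainder 1
3 ÷ 2 = 1 remainder 1
1 ÷ 2 = 0 remainder 1
Reading remainders bottom to top: 1111001111



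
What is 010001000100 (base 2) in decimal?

Sum of powers of 2 for each 1-bit:
2^2 + 2^6 + 2^10
= 4 + 64 + 1024
= 1092



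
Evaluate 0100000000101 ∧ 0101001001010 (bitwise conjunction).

AND: 1 only when both bits are 1
  0100000000101
& 0101001001010
---------------
  0100000000000
Decimal: 2053 & 2634 = 2048



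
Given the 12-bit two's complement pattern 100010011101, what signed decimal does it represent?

Binary: 100010011101
Sign bit: 1 (negative)
Invert: 011101100010
Add 1:  011101100011
Magnitude: 011101100011 = 1024 + 512 + 256 + 64 + 32 + 2 + 1 = 1891
Value: -1891



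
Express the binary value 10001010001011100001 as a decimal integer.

Sum of powers of 2 for each 1-bit:
2^0 + 2^5 + 2^6 + 2^7 + 2^9 + 2^13 + 2^15 + 2^19
= 1 + 32 + 64 + 128 + 512 + 8192 + 32768 + 524288
= 565985



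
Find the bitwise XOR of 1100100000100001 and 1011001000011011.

XOR: 1 when bits differ
  1100100000100001
^ 1011001000011011
------------------
  0111101000111010
Decimal: 51233 ^ 45595 = 31290



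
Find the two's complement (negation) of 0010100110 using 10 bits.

Original: 0010100110
Step 1 - Invert all bits: 1101011001
Step 2 - Add 1: 1101011010
Verification: 0010100110 + 1101011010 = 10000000000; discarding the end carry (carry out of the top bit) leaves the 10-bit value 0000000000, as required for x + (-x)



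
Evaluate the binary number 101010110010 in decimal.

Sum of powers of 2 for each 1-bit:
2^1 + 2^4 + 2^5 + 2^7 + 2^9 + 2^11
= 2 + 16 + 32 + 128 + 512 + 2048
= 2738



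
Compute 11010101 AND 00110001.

AND: 1 only when both bits are 1
  11010101
& 00110001
----------
  00010001
Decimal: 213 & 49 = 17



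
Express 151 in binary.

Using repeated division by 2:
151 ÷ 2 = 75 remainder 1
75 ÷ 2 = 37 remainder 1
37 ÷ 2 = 18 remainder 1
18 ÷ 2 = 9 remainder 0
9 ÷ 2 = 4 remainder 1
4 ÷ 2 = 2 remainder 0
2 ÷ 2 = 1 remainder 0
1 ÷ 2 = 0 remainder 1
Reading remainders bottom to top: 10010111



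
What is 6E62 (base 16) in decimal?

Expand by place value (powers of 16):
Digit values: E = 14
6E62 = 6 × 16^3 + 14 × 16^2 + 6 × 16^1 + 2 × 16^0
= 6 × 4096 + 14 × 256 + 6 × 16 + 2 × 1
= 24576 + 3584 + 96 + 2
= 28258



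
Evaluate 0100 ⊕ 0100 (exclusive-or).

XOR: 1 when bits differ
  0100
^ 0100
------
  0000
Decimal: 4 ^ 4 = 0



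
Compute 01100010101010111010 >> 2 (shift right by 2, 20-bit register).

Original: 01100010101010111010 (decimal 404154)
Shift right by 2 positions
Drop the 2 low bits; fill with zeros on the left
Result: 00011000101010101110 (decimal 101038)
Equivalent: 404154 >> 2 = 404154 ÷ 2^2 = 101038



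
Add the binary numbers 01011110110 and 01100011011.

Add column by column from the right: bit + bit + carry-in; write the sum mod 2, carry 1 when the sum is 2 or 3.
carry:  11111111100
        01011110110
+       01100011011
-------------------
       011000010001
(the carry out of the leftmost column, 0, becomes the leading bit)
Decimal check:
  01011110110 = 512 + 128 + 64 + 32 + 16 + 4 + 2 = 758
  01100011011 = 512 + 256 + 16 + 8 + 2 + 1 = 795
  758 + 795 = 1553, and 011000010001 = 1024 + 512 + 16 + 1 = 1553 ✓



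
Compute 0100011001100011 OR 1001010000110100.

OR: 1 when either bit is 1
  0100011001100011
| 1001010000110100
------------------
  1101011001110111
Decimal: 18019 | 37940 = 54903



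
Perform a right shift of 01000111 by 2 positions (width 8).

Original: 01000111 (decimal 71)
Shift right by 2 positions
Drop the 2 low bits; fill with zeros on the left
Result: 00010001 (decimal 17)
Equivalent: 71 >> 2 = 71 ÷ 2^2 = 17



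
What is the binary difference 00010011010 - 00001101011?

Method 1 - Direct subtraction (column by column from the right: bit − bit − borrow-in; if negative, add 2 and borrow 1 from the next column):
borrow: 00011011110
        00010011010
-       00001101011
-------------------
        00000101111

Method 2 - Add two's complement:
Two's complement of 00001101011: invert → 11110010100, add 1 → 11110010101
  00010011010
+ 11110010101
-------------
 100000101111  (end carry out of the top bit = 1)
Discarding the end carry: 00000101111
Decimal check:
  00010011010 = 128 + 16 + 8 + 2 = 154
  00001101011 = 64 + 32 + 8 + 2 + 1 = 107
  154 - 107 = 47, and 00000101111 = 32 + 8 + 4 + 2 + 1 = 47 ✓



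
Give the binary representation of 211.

Using repeated division by 2:
211 ÷ 2 = 105 remainder 1
105 ÷ 2 = 52 remainder 1
52 ÷ 2 = 26 remainder 0
26 ÷ 2 = 13 remainder 0
13 ÷ 2 = 6 remainder 1
6 ÷ 2 = 3 remainder 0
3 ÷ 2 = 1 remainder 1
1 ÷ 2 = 0 remainder 1
Reading remainders bottom to top: 11010011



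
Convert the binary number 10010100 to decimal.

Sum of powers of 2 for each 1-bit:
2^2 + 2^4 + 2^7
= 4 + 16 + 128
= 148



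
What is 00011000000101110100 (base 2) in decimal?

Sum of powers of 2 for each 1-bit:
2^2 + 2^4 + 2^5 + 2^6 + 2^8 + 2^15 + 2^16
= 4 + 16 + 32 + 64 + 256 + 32768 + 65536
= 98676



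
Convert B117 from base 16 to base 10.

Expand by place value (powers of 16):
Digit values: B = 11
B117 = 11 × 16^3 + 1 × 16^2 + 1 × 16^1 + 7 × 16^0
= 11 × 4096 + 1 × 256 + 1 × 16 + 7 × 1
= 45056 + 256 + 16 + 7
= 45335



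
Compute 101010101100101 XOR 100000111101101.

XOR: 1 when bits differ
  101010101100101
^ 100000111101101
-----------------
  001010010001000
Decimal: 21861 ^ 16877 = 5256



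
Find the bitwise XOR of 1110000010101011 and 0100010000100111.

XOR: 1 when bits differ
  1110000010101011
^ 0100010000100111
------------------
  1010010010001100
Decimal: 57515 ^ 17447 = 42124



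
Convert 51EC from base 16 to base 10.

Expand by place value (powers of 16):
Digit values: E = 14, C = 12
51EC = 5 × 16^3 + 1 × 16^2 + 14 × 16^1 + 12 × 16^0
= 5 × 4096 + 1 × 256 + 14 × 16 + 12 × 1
= 20480 + 256 + 224 + 12
= 20972



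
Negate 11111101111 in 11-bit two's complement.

Original (sign bit 1, negative): 11111101111
Step 1 - Invert all bits: 00000010000
Step 2 - Add 1: 00000010001
Verification: 11111101111 + 00000010001 = 100000000000; discarding the end carry (carry out of the top bit) leaves the 11-bit value 00000000000, as required for x + (-x)



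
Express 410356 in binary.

Using repeated division by 2:
410356 ÷ 2 = 205178 remainder 0
205178 ÷ 2 = 102589 remainder 0
102589 ÷ 2 = 51294 remainder 1
51294 ÷ 2 = 25647 remainder 0
25647 ÷ 2 = 12823 remainder 1
12823 ÷ 2 = 6411 remainder 1
6411 ÷ 2 = 3205 remainder 1
3205 ÷ 2 = 1602 remainder 1
1602 ÷ 2 = 801 remainder 0
801 ÷ 2 = 400 remainder 1
400 ÷ 2 = 200 remainder 0
200 ÷ 2 = 100 remainder 0
100 ÷ 2 = 50 remainder 0
50 ÷ 2 = 25 remainder 0
25 ÷ 2 = 12 remainder 1
12 ÷ 2 = 6 remainder 0
6 ÷ 2 = 3 remainder 0
3 ÷ 2 = 1 remainder 1
1 ÷ 2 = 0 remainder 1
Reading remainders bottom to top: 1100100001011110100



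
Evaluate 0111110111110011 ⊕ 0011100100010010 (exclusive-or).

XOR: 1 when bits differ
  0111110111110011
^ 0011100100010010
------------------
  0100010011100001
Decimal: 32243 ^ 14610 = 17633



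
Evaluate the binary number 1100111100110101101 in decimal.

Sum of powers of 2 for each 1-bit:
2^0 + 2^2 + 2^3 + 2^5 + 2^7 + 2^8 + 2^11 + 2^12 + 2^13 + 2^14 + 2^17 + 2^18
= 1 + 4 + 8 + 32 + 128 + 256 + 2048 + 4096 + 8192 + 16384 + 131072 + 262144
= 424365



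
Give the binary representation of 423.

Using repeated division by 2:
423 ÷ 2 = 211 remainder 1
211 ÷ 2 = 105 remainder 1
105 ÷ 2 = 52 remainder 1
52 ÷ 2 = 26 remainder 0
26 ÷ 2 = 13 remainder 0
13 ÷ 2 = 6 remainder 1
6 ÷ 2 = 3 remainder 0
3 ÷ 2 = 1 remainder 1
1 ÷ 2 = 0 remainder 1
Reading remainders bottom to top: 110100111



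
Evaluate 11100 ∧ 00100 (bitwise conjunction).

AND: 1 only when both bits are 1
  11100
& 00100
-------
  00100
Decimal: 28 & 4 = 4



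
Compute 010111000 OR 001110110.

OR: 1 when either bit is 1
  010111000
| 001110110
-----------
  011111110
Decimal: 184 | 118 = 254



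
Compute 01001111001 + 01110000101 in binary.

Add column by column from the right: bit + bit + carry-in; write the sum mod 2, carry 1 when the sum is 2 or 3.
carry:  10000000010
        01001111001
+       01110000101
-------------------
       010111111110
(the carry out of the leftmost column, 0, becomes the leading bit)
Decimal check:
  01001111001 = 512 + 64 + 32 + 16 + 8 + 1 = 633
  01110000101 = 512 + 256 + 128 + 4 + 1 = 901
  633 + 901 = 1534, and 010111111110 = 1024 + 256 + 128 + 64 + 32 + 16 + 8 + 4 + 2 = 1534 ✓



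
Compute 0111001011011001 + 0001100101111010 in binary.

Add column by column from the right: bit + bit + carry-in; write the sum mod 2, carry 1 when the sum is 2 or 3.
carry:  1110011111110000
        0111001011011001
+       0001100101111010
------------------------
       01000110001010011
(the carry out of the leftmost column, 0, becomes the leading bit)
Decimal check:
  0111001011011001 = 16384 + 8192 + 4096 + 512 + 128 + 64 + 16 + 8 + 1 = 29401
  0001100101111010 = 4096 + 2048 + 256 + 64 + 32 + 16 + 8 + 2 = 6522
  29401 + 6522 = 35923, and 01000110001010011 = 32768 + 2048 + 1024 + 64 + 16 + 2 + 1 = 35923 ✓



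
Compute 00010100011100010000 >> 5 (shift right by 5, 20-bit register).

Original: 00010100011100010000 (decimal 83728)
Shift right by 5 positions
Drop the 5 low bits; fill with zeros on the left
Result: 00000000101000111000 (decimal 2616)
Equivalent: 83728 >> 5 = 83728 ÷ 2^5 = 2616



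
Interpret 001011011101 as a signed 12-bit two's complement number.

Binary: 001011011101
Sign bit: 0 (non-negative)
Read directly as an unsigned value:
001011011101 = 512 + 128 + 64 + 16 + 8 + 4 + 1 = 733
Value: 733



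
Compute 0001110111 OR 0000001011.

OR: 1 when either bit is 1
  0001110111
| 0000001011
------------
  0001111111
Decimal: 119 | 11 = 127



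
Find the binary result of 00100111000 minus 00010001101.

Method 1 - Direct subtraction (column by column from the right: bit − bit − borrow-in; if negative, add 2 and borrow 1 from the next column):
borrow: 00100011110
        00100111000
-       00010001101
-------------------
        00010101011

Method 2 - Add two's complement:
Two's complement of 00010001101: invert → 11101110010, add 1 → 11101110011
  00100111000
+ 11101110011
-------------
 100010101011  (end carry out of the top bit = 1)
Discarding the end carry: 00010101011
Decimal check:
  00100111000 = 256 + 32 + 16 + 8 = 312
  00010001101 = 128 + 8 + 4 + 1 = 141
  312 - 141 = 171, and 00010101011 = 128 + 32 + 8 + 2 + 1 = 171 ✓



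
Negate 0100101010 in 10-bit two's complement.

Original: 0100101010
Step 1 - Invert all bits: 1011010101
Step 2 - Add 1: 1011010110
Verification: 0100101010 + 1011010110 = 10000000000; discarding the end carry (carry out of the top bit) leaves the 10-bit value 0000000000, as required for x + (-x)



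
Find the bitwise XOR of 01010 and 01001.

XOR: 1 when bits differ
  01010
^ 01001
-------
  00011
Decimal: 10 ^ 9 = 3



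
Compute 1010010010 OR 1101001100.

OR: 1 when either bit is 1
  1010010010
| 1101001100
------------
  1111011110
Decimal: 658 | 844 = 990



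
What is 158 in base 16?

Using repeated division by 16 (digits 10–15 are A–F):
158 ÷ 16 = 9 remainder 14 (E)
9 ÷ 16 = 0 remainder 9
Reading remainders bottom to top: 9E



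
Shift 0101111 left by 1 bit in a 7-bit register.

Original: 0101111 (decimal 47)
Shift left by 1 position
Append 1 zero on the right
Result: 1011110 (decimal 94)
Equivalent: 47 << 1 = 47 × 2^1 = 94



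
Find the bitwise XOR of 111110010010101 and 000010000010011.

XOR: 1 when bits differ
  111110010010101
^ 000010000010011
-----------------
  111100010000110
Decimal: 31893 ^ 1043 = 30854



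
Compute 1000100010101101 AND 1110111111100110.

AND: 1 only when both bits are 1
  1000100010101101
& 1110111111100110
------------------
  1000100010100100
Decimal: 34989 & 61414 = 34980



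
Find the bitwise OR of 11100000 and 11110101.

OR: 1 when either bit is 1
  11100000
| 11110101
----------
  11110101
Decimal: 224 | 245 = 245



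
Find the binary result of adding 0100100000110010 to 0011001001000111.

Add column by column from the right: bit + bit + carry-in; write the sum mod 2, carry 1 when the sum is 2 or 3.
carry:  0000000000001100
        0100100000110010
+       0011001001000111
------------------------
       00111101001111001
(the carry out of the leftmost column, 0, becomes the leading bit)
Decimal check:
  0100100000110010 = 16384 + 2048 + 32 + 16 + 2 = 18482
  0011001001000111 = 8192 + 4096 + 512 + 64 + 4 + 2 + 1 = 12871
  18482 + 12871 = 31353, and 00111101001111001 = 16384 + 8192 + 4096 + 2048 + 512 + 64 + 32 + 16 + 8 + 1 = 31353 ✓



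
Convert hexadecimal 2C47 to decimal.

Expand by place value (powers of 16):
Digit values: C = 12
2C47 = 2 × 16^3 + 12 × 16^2 + 4 × 16^1 + 7 × 16^0
= 2 × 4096 + 12 × 256 + 4 × 16 + 7 × 1
= 8192 + 3072 + 64 + 7
= 11335



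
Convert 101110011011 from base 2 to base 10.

Sum of powers of 2 for each 1-bit:
2^0 + 2^1 + 2^3 + 2^4 + 2^7 + 2^8 + 2^9 + 2^11
= 1 + 2 + 8 + 16 + 128 + 256 + 512 + 2048
= 2971



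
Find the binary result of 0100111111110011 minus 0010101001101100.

Method 1 - Direct subtraction (column by column from the right: bit − bit − borrow-in; if negative, add 2 and borrow 1 from the next column):
borrow: 0100000000011000
        0100111111110011
-       0010101001101100
------------------------
        0010010110000111

Method 2 - Add two's complement:
Two's complement of 0010101001101100: invert → 1101010110010011, add 1 → 1101010110010100
  0100111111110011
+ 1101010110010100
------------------
 10010010110000111  (end carry out of the top bit = 1)
Discarding the end carry: 0010010110000111
Decimal check:
  0100111111110011 = 16384 + 2048 + 1024 + 512 + 256 + 128 + 64 + 32 + 16 + 2 + 1 = 20467
  0010101001101100 = 8192 + 2048 + 512 + 64 + 32 + 8 + 4 = 10860
  20467 - 10860 = 9607, and 0010010110000111 = 8192 + 1024 + 256 + 128 + 4 + 2 + 1 = 9607 ✓



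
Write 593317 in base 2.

Using repeated division by 2:
593317 ÷ 2 = 296658 remainder 1
296658 ÷ 2 = 148329 remainder 0
148329 ÷ 2 = 74164 remainder 1
74164 ÷ 2 = 37082 remainder 0
37082 ÷ 2 = 18541 remainder 0
18541 ÷ 2 = 9270 remainder 1
9270 ÷ 2 = 4635 remainder 0
4635 ÷ 2 = 2317 remainder 1
2317 ÷ 2 = 1158 remainder 1
1158 ÷ 2 = 579 remainder 0
579 ÷ 2 = 289 remainder 1
289 ÷ 2 = 144 remainder 1
144 ÷ 2 = 72 remainder 0
72 ÷ 2 = 36 remainder 0
36 ÷ 2 = 18 remainder 0
18 ÷ 2 = 9 remainder 0
9 ÷ 2 = 4 remainder 1
4 ÷ 2 = 2 remainder 0
2 ÷ 2 = 1 remainder 0
1 ÷ 2 = 0 remainder 1
Reading remainders bottom to top: 10010000110110100101



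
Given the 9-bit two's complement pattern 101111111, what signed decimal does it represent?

Binary: 101111111
Sign bit: 1 (negative)
Invert: 010000000
Add 1:  010000001
Magnitude: 010000001 = 128 + 1 = 129
Value: -129



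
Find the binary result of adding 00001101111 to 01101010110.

Add column by column from the right: bit + bit + carry-in; write the sum mod 2, carry 1 when the sum is 2 or 3.
carry:  00011111100
        00001101111
+       01101010110
-------------------
       001111000101
(the carry out of the leftmost column, 0, becomes the leading bit)
Decimal check:
  00001101111 = 64 + 32 + 8 + 4 + 2 + 1 = 111
  01101010110 = 512 + 256 + 64 + 16 + 4 + 2 = 854
  111 + 854 = 965, and 001111000101 = 512 + 256 + 128 + 64 + 4 + 1 = 965 ✓



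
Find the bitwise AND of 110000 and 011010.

AND: 1 only when both bits are 1
  110000
& 011010
--------
  010000
Decimal: 48 & 26 = 16



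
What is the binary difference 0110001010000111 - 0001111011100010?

Method 1 - Direct subtraction (column by column from the right: bit − bit − borrow-in; if negative, add 2 and borrow 1 from the next column):
borrow: 0011111111000000
        0110001010000111
-       0001111011100010
------------------------
        0100001110100101

Method 2 - Add two's complement:
Two's complement of 0001111011100010: invert → 1110000100011101, add 1 → 1110000100011110
  0110001010000111
+ 1110000100011110
------------------
 10100001110100101  (end carry out of the top bit = 1)
Discarding the end carry: 0100001110100101
Decimal check:
  0110001010000111 = 16384 + 8192 + 512 + 128 + 4 + 2 + 1 = 25223
  0001111011100010 = 4096 + 2048 + 1024 + 512 + 128 + 64 + 32 + 2 = 7906
  25223 - 7906 = 17317, and 0100001110100101 = 16384 + 512 + 256 + 128 + 32 + 4 + 1 = 17317 ✓



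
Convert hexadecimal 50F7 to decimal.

Expand by place value (powers of 16):
Digit values: F = 15
50F7 = 5 × 16^3 + 0 × 16^2 + 15 × 16^1 + 7 × 16^0
= 5 × 4096 + 0 × 256 + 15 × 16 + 7 × 1
= 20480 + 0 + 240 + 7
= 20727



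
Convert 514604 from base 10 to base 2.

Using repeated division by 2:
514604 ÷ 2 = 257302 remainder 0
257302 ÷ 2 = 128651 remainder 0
128651 ÷ 2 = 64325 remainder 1
64325 ÷ 2 = 32162 remainder 1
32162 ÷ 2 = 16081 remainder 0
16081 ÷ 2 = 8040 remainder 1
8040 ÷ 2 = 4020 remainder 0
4020 ÷ 2 = 2010 remainder 0
2010 ÷ 2 = 1005 remainder 0
1005 ÷ 2 = 502 remainder 1
502 ÷ 2 = 251 remainder 0
251 ÷ 2 = 125 remainder 1
125 ÷ 2 = 62 remainder 1
62 ÷ 2 = 31 remainder 0
31 ÷ 2 = 15 remainder 1
15 ÷ 2 = 7 remainder 1
7 ÷ 2 = 3 remainder 1
3 ÷ 2 = 1 remainder 1
1 ÷ 2 = 0 remainder 1
Reading remainders bottom to top: 1111101101000101100



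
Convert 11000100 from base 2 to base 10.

Sum of powers of 2 for each 1-bit:
2^2 + 2^6 + 2^7
= 4 + 64 + 128
= 196



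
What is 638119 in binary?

Using repeated division by 2:
638119 ÷ 2 = 319059 remainder 1
319059 ÷ 2 = 159529 remainder 1
159529 ÷ 2 = 79764 remainder 1
79764 ÷ 2 = 39882 remainder 0
39882 ÷ 2 = 19941 remainder 0
19941 ÷ 2 = 9970 remainder 1
9970 ÷ 2 = 4985 remainder 0
4985 ÷ 2 = 2492 remainder 1
2492 ÷ 2 = 1246 remainder 0
1246 ÷ 2 = 623 remainder 0
623 ÷ 2 = 311 remainder 1
311 ÷ 2 = 155 remainder 1
155 ÷ 2 = 77 remainder 1
77 ÷ 2 = 38 remainder 1
38 ÷ 2 = 19 remainder 0
19 ÷ 2 = 9 remainder 1
9 ÷ 2 = 4 remainder 1
4 ÷ 2 = 2 remainder 0
2 ÷ 2 = 1 remainder 0
1 ÷ 2 = 0 remainder 1
Reading remainders bottom to top: 10011011110010100111



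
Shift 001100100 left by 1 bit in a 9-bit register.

Original: 001100100 (decimal 100)
Shift left by 1 position
Append 1 zero on the right
Result: 011001000 (decimal 200)
Equivalent: 100 << 1 = 100 × 2^1 = 200



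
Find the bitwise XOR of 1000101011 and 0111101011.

XOR: 1 when bits differ
  1000101011
^ 0111101011
------------
  1111000000
Decimal: 555 ^ 491 = 960



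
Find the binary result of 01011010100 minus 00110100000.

Method 1 - Direct subtraction (column by column from the right: bit − bit − borrow-in; if negative, add 2 and borrow 1 from the next column):
borrow: 01001000000
        01011010100
-       00110100000
-------------------
        00100110100

Method 2 - Add two's complement:
Two's complement of 00110100000: invert → 11001011111, add 1 → 11001100000
  01011010100
+ 11001100000
-------------
 100100110100  (end carry out of the top bit = 1)
Discarding the end carry: 00100110100
Decimal check:
  01011010100 = 512 + 128 + 64 + 16 + 4 = 724
  00110100000 = 256 + 128 + 32 = 416
  724 - 416 = 308, and 00100110100 = 256 + 32 + 16 + 4 = 308 ✓



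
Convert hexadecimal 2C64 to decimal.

Expand by place value (powers of 16):
Digit values: C = 12
2C64 = 2 × 16^3 + 12 × 16^2 + 6 × 16^1 + 4 × 16^0
= 2 × 4096 + 12 × 256 + 6 × 16 + 4 × 1
= 8192 + 3072 + 96 + 4
= 11364



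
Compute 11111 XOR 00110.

XOR: 1 when bits differ
  11111
^ 00110
-------
  11001
Decimal: 31 ^ 6 = 25



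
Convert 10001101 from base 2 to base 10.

Sum of powers of 2 for each 1-bit:
2^0 + 2^2 + 2^3 + 2^7
= 1 + 4 + 8 + 128
= 141



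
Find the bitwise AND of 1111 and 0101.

AND: 1 only when both bits are 1
  1111
& 0101
------
  0101
Decimal: 15 & 5 = 5



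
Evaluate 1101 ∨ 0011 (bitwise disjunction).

OR: 1 when either bit is 1
  1101
| 0011
------
  1111
Decimal: 13 | 3 = 15



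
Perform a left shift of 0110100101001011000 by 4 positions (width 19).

Original: 0110100101001011000 (decimal 215640)
Shift left by 4 positions
Append 4 zeros on the right and drop the 4 high bits that overflow the 19-bit width
Result: 1001010010110000000 (decimal 304512)
Equivalent: 215640 << 4 = 215640 × 2^4 = 3450240, truncated to 19 bits = 304512



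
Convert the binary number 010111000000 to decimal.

Sum of powers of 2 for each 1-bit:
2^6 + 2^7 + 2^8 + 2^10
= 64 + 128 + 256 + 1024
= 1472



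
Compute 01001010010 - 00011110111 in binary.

Method 1 - Direct subtraction (column by column from the right: bit − bit − borrow-in; if negative, add 2 and borrow 1 from the next column):
borrow: 01111111110
        01001010010
-       00011110111
-------------------
        00101011011

Method 2 - Add two's complement:
Two's complement of 00011110111: invert → 11100001000, add 1 → 11100001001
  01001010010
+ 11100001001
-------------
 100101011011  (end carry out of the top bit = 1)
Discarding the end carry: 00101011011
Decimal check:
  01001010010 = 512 + 64 + 16 + 2 = 594
  00011110111 = 128 + 64 + 32 + 16 + 4 + 2 + 1 = 247
  594 - 247 = 347, and 00101011011 = 256 + 64 + 16 + 8 + 2 + 1 = 347 ✓



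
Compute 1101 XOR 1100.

XOR: 1 when bits differ
  1101
^ 1100
------
  0001
Decimal: 13 ^ 12 = 1



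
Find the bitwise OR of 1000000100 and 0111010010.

OR: 1 when either bit is 1
  1000000100
| 0111010010
------------
  1111010110
Decimal: 516 | 466 = 982



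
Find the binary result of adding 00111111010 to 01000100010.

Add column by column from the right: bit + bit + carry-in; write the sum mod 2, carry 1 when the sum is 2 or 3.
carry:  11111000100
        00111111010
+       01000100010
-------------------
       010000011100
(the carry out of the leftmost column, 0, becomes the leading bit)
Decimal check:
  00111111010 = 256 + 128 + 64 + 32 + 16 + 8 + 2 = 506
  01000100010 = 512 + 32 + 2 = 546
  506 + 546 = 1052, and 010000011100 = 1024 + 16 + 8 + 4 = 1052 ✓



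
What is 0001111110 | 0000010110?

OR: 1 when either bit is 1
  0001111110
| 0000010110
------------
  0001111110
Decimal: 126 | 22 = 126



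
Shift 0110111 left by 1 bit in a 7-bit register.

Original: 0110111 (decimal 55)
Shift left by 1 position
Append 1 zero on the right
Result: 1101110 (decimal 110)
Equivalent: 55 << 1 = 55 × 2^1 = 110



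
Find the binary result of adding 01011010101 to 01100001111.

Add column by column from the right: bit + bit + carry-in; write the sum mod 2, carry 1 when the sum is 2 or 3.
carry:  10000111110
        01011010101
+       01100001111
-------------------
       010111100100
(the carry out of the leftmost column, 0, becomes the leading bit)
Decimal check:
  01011010101 = 512 + 128 + 64 + 16 + 4 + 1 = 725
  01100001111 = 512 + 256 + 8 + 4 + 2 + 1 = 783
  725 + 783 = 1508, and 010111100100 = 1024 + 256 + 128 + 64 + 32 + 4 = 1508 ✓



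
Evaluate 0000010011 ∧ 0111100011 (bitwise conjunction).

AND: 1 only when both bits are 1
  0000010011
& 0111100011
------------
  0000000011
Decimal: 19 & 483 = 3



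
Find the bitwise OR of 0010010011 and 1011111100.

OR: 1 when either bit is 1
  0010010011
| 1011111100
------------
  1011111111
Decimal: 147 | 764 = 767



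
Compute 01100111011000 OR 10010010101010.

OR: 1 when either bit is 1
  01100111011000
| 10010010101010
----------------
  11110111111010
Decimal: 6616 | 9386 = 15866



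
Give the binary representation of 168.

Using repeated division by 2:
168 ÷ 2 = 84 remainder 0
84 ÷ 2 = 42 remainder 0
42 ÷ 2 = 21 remainder 0
21 ÷ 2 = 10 remainder 1
10 ÷ 2 = 5 remainder 0
5 ÷ 2 = 2 remainder 1
2 ÷ 2 = 1 remainder 0
1 ÷ 2 = 0 remainder 1
Reading remainders bottom to top: 10101000



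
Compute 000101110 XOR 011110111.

XOR: 1 when bits differ
  000101110
^ 011110111
-----------
  011011001
Decimal: 46 ^ 247 = 217



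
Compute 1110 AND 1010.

AND: 1 only when both bits are 1
  1110
& 1010
------
  1010
Decimal: 14 & 10 = 10



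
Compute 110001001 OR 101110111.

OR: 1 when either bit is 1
  110001001
| 101110111
-----------
  111111111
Decimal: 393 | 375 = 511



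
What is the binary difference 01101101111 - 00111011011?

Method 1 - Direct subtraction (column by column from the right: bit − bit − borrow-in; if negative, add 2 and borrow 1 from the next column):
borrow: 01100100000
        01101101111
-       00111011011
-------------------
        00110010100

Method 2 - Add two's complement:
Two's complement of 00111011011: invert → 11000100100, add 1 → 11000100101
  01101101111
+ 11000100101
-------------
 100110010100  (end carry out of the top bit = 1)
Discarding the end carry: 00110010100
Decimal check:
  01101101111 = 512 + 256 + 64 + 32 + 8 + 4 + 2 + 1 = 879
  00111011011 = 256 + 128 + 64 + 16 + 8 + 2 + 1 = 475
  879 - 475 = 404, and 00110010100 = 256 + 128 + 16 + 4 = 404 ✓



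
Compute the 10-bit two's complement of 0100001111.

Original: 0100001111
Step 1 - Invert all bits: 1011110000
Step 2 - Add 1: 1011110001
Verification: 0100001111 + 1011110001 = 10000000000; discarding the end carry (carry out of the top bit) leaves the 10-bit value 0000000000, as required for x + (-x)



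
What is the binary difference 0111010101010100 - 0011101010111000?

Method 1 - Direct subtraction (column by column from the right: bit − bit − borrow-in; if negative, add 2 and borrow 1 from the next column):
borrow: 0111010101110000
        0111010101010100
-       0011101010111000
------------------------
        0011101010011100

Method 2 - Add two's complement:
Two's complement of 0011101010111000: invert → 1100010101000111, add 1 → 1100010101001000
  0111010101010100
+ 1100010101001000
------------------
 10011101010011100  (end carry out of the top bit = 1)
Discarding the end carry: 0011101010011100
Decimal check:
  0111010101010100 = 16384 + 8192 + 4096 + 1024 + 256 + 64 + 16 + 4 = 30036
  0011101010111000 = 8192 + 4096 + 2048 + 512 + 128 + 32 + 16 + 8 = 15032
  30036 - 15032 = 15004, and 0011101010011100 = 8192 + 4096 + 2048 + 512 + 128 + 16 + 8 + 4 = 15004 ✓



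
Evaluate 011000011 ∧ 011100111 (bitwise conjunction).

AND: 1 only when both bits are 1
  011000011
& 011100111
-----------
  011000011
Decimal: 195 & 231 = 195



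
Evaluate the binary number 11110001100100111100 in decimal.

Sum of powers of 2 for each 1-bit:
2^2 + 2^3 + 2^4 + 2^5 + 2^8 + 2^11 + 2^12 + 2^16 + 2^17 + 2^18 + 2^19
= 4 + 8 + 16 + 32 + 256 + 2048 + 4096 + 65536 + 131072 + 262144 + 524288
= 989500



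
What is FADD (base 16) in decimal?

Expand by place value (powers of 16):
Digit values: F = 15, A = 10, D = 13
FADD = 15 × 16^3 + 10 × 16^2 + 13 × 16^1 + 13 × 16^0
= 15 × 4096 + 10 × 256 + 13 × 16 + 13 × 1
= 61440 + 2560 + 208 + 13
= 64221



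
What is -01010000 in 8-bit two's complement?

Original: 01010000
Step 1 - Invert all bits: 10101111
Step 2 - Add 1: 10110000
Verification: 01010000 + 10110000 = 100000000; discarding the end carry (carry out of the top bit) leaves the 8-bit value 00000000, as required for x + (-x)



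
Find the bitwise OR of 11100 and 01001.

OR: 1 when either bit is 1
  11100
| 01001
-------
  11101
Decimal: 28 | 9 = 29



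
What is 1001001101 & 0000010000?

AND: 1 only when both bits are 1
  1001001101
& 0000010000
------------
  0000000000
Decimal: 589 & 16 = 0



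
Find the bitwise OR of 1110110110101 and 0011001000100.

OR: 1 when either bit is 1
  1110110110101
| 0011001000100
---------------
  1111111110101
Decimal: 7605 | 1604 = 8181



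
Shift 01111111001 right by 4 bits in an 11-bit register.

Original: 01111111001 (decimal 1017)
Shift right by 4 positions
Drop the 4 low bits; fill with zeros on the left
Result: 00000111111 (decimal 63)
Equivalent: 1017 >> 4 = 1017 ÷ 2^4 = 63



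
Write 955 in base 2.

Using repeated division by 2:
955 ÷ 2 = 477 remainder 1
477 ÷ 2 = 238 remainder 1
238 ÷ 2 = 119 remainder 0
119 ÷ 2 = 59 remainder 1
59 ÷ 2 = 29 remainder 1
29 ÷ 2 = 14 remainder 1
14 ÷ 2 = 7 remainder 0
7 ÷ 2 = 3 remainder 1
3 ÷ 2 = 1 remainder 1
1 ÷ 2 = 0 remainder 1
Reading remainders bottom to top: 1110111011



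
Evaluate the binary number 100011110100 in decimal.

Sum of powers of 2 for each 1-bit:
2^2 + 2^4 + 2^5 + 2^6 + 2^7 + 2^11
= 4 + 16 + 32 + 64 + 128 + 2048
= 2292



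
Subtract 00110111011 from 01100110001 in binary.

Method 1 - Direct subtraction (column by column from the right: bit − bit − borrow-in; if negative, add 2 and borrow 1 from the next column):
borrow: 01111111100
        01100110001
-       00110111011
-------------------
        00101110110

Method 2 - Add two's complement:
Two's complement of 00110111011: invert → 11001000100, add 1 → 11001000101
  01100110001
+ 11001000101
-------------
 100101110110  (end carry out of the top bit = 1)
Discarding the end carry: 00101110110
Decimal check:
  01100110001 = 512 + 256 + 32 + 16 + 1 = 817
  00110111011 = 256 + 128 + 32 + 16 + 8 + 2 + 1 = 443
  817 - 443 = 374, and 00101110110 = 256 + 64 + 32 + 16 + 4 + 2 = 374 ✓



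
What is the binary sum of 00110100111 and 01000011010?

Add column by column from the right: bit + bit + carry-in; write the sum mod 2, carry 1 when the sum is 2 or 3.
carry:  00001111100
        00110100111
+       01000011010
-------------------
       001111000001
(the carry out of the leftmost column, 0, becomes the leading bit)
Decimal check:
  00110100111 = 256 + 128 + 32 + 4 + 2 + 1 = 423
  01000011010 = 512 + 16 + 8 + 2 = 538
  423 + 538 = 961, and 001111000001 = 512 + 256 + 128 + 64 + 1 = 961 ✓

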